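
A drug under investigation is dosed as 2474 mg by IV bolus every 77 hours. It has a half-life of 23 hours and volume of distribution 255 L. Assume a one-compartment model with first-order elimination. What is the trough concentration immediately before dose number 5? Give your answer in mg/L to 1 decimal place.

1.1 mg/L

f = (1/2)^(τ/t½) = (1/2)^(77/23) ≈ 0.0982.
C₀ = D/Vd = 2474/255 ≈ 9.702 mg/L.
Before the 5th dose, 4 doses have been given. Superposition: Cmin = C₀·(f + f² + … + f^4).
≈ 9.702 × (0.0982 + 0.0096 + 0.0009 + 0.0001) ≈ 9.702 × 0.1088 ≈ 1.056 mg/L.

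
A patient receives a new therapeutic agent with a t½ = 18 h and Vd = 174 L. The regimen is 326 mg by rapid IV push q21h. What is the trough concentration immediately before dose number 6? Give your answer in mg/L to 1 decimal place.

1.5 mg/L

f = (1/2)^(τ/t½) = (1/2)^(21/18) ≈ 0.4454.
C₀ = D/Vd = 326/174 ≈ 1.874 mg/L.
Before the 6th dose, 5 doses have been given. Superposition: Cmin = C₀·(f + f² + … + f^5).
≈ 1.874 × (0.4454 + 0.1984 + 0.0884 + 0.0394 + 0.0175) ≈ 1.874 × 0.7891 ≈ 1.479 mg/L.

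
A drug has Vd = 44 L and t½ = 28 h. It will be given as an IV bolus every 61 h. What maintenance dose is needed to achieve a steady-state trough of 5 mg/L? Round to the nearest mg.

τ/t½ = 61/28 ≈ 2.1786, so f = (1/2)^(61/28) ≈ 0.220894.
Cmin,ss = (D/Vd)·f/(1−f), so D = Cmin,ss·Vd·(1−f)/f.
D = 5 × 44 × (1−f)/f ≈ 5 × 44 × 3.52706 ≈ 775.95 mg.

776 mg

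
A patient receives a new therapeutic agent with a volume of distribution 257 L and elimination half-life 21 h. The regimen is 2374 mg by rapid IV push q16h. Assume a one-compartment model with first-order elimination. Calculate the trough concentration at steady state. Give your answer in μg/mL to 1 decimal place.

τ/t½ = 16/21 ≈ 0.7619, so fraction remaining f = (1/2)^(16/21) ≈ 0.5897.
At steady state, accumulation factor R = 1/(1 − e^(−kτ)) ≈ 2.4372.
Single-dose peak C₀ = D/Vd = 2374/257 ≈ 9.237 μg/mL.
Cmax,ss = C₀/(1 − f) ≈ 9.237/0.4103 ≈ 22.513 μg/mL.
Steady-state trough Cmin,ss = Cmax,ss·f ≈ 22.513 × 0.5897 ≈ 13.276 μg/mL.

13.3 μg/mL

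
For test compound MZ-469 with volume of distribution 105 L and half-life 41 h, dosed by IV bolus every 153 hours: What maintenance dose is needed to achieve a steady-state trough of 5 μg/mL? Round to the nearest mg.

τ/t½ = 153/41 ≈ 3.7317, so f = (1/2)^(153/41) ≈ 0.075274.
Cmin,ss = (D/Vd)·f/(1−f), so D = Cmin,ss·Vd·(1−f)/f.
D = 5 × 105 × (1−f)/f ≈ 5 × 105 × 12.28480 ≈ 6449.52 mg.

6450 mg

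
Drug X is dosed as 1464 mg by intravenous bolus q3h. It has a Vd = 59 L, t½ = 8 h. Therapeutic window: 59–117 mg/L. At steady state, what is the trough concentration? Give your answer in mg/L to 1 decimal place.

τ/t½ = 3/8 ≈ 0.375, so fraction remaining f = (1/2)^(3/8) ≈ 0.7711.
Accumulation ratio R = 1/(1 − f) ≈ 1/0.2289 ≈ 4.3687.
Single-dose peak C₀ = D/Vd = 1464/59 ≈ 24.814 mg/L.
Cmax,ss = C₀/(1 − f) ≈ 24.814/0.2289 ≈ 108.405 mg/L.
One interval later, Cmin,ss = Cmax,ss·e^(−kτ) ≈ 108.405 × 0.7711 ≈ 83.591 mg/L.
Trough 83.6 mg/L vs MEC 59 mg/L: adequate.

83.6 mg/L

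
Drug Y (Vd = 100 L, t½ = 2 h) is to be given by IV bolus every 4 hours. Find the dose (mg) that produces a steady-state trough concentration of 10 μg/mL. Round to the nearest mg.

τ/t½ = 4/2 ≈ 2, so f = (1/2)^(4/2) ≈ 0.250000.
Cmin,ss = (D/Vd)·f/(1−f), so D = Cmin,ss·Vd·(1−f)/f.
D = 10 × 100 × (1−f)/f ≈ 10 × 100 × 3.00000 ≈ 3000.00 mg.

3000 mg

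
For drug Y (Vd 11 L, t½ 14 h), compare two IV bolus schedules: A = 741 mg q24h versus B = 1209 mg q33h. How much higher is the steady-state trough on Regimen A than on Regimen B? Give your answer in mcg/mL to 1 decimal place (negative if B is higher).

Regimen A: f = (1/2)^(24/14) ≈ 0.3048; Cmin,ss = (741/11)·f/(1−f) ≈ 29.535 mcg/mL.
Regimen B: f = (1/2)^(33/14) ≈ 0.1952; Cmin,ss = (1209/11)·f/(1−f) ≈ 26.658 mcg/mL.
Difference ≈ 29.535 − 26.658 ≈ 2.877 mcg/mL.

2.9 mcg/mL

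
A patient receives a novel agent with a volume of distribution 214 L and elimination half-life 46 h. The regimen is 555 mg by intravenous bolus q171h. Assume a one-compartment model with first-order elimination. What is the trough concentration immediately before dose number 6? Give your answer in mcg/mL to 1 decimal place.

0.2 mcg/mL

f = (1/2)^(τ/t½) = (1/2)^(171/46) ≈ 0.0760.
C₀ = D/Vd = 555/214 ≈ 2.593 mcg/mL.
Before the 6th dose, 5 doses have been given. Superposition: Cmin = C₀·(f + f² + … + f^5).
≈ 2.593 × (0.0760 + 0.0058 + 0.0004 + 0.0000 + 0.0000) ≈ 2.593 × 0.0822 ≈ 0.213 mcg/mL.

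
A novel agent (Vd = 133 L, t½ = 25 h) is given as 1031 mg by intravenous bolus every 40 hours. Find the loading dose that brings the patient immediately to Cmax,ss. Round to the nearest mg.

f = (1/2)^(40/25) ≈ 0.329877; accumulation ratio R = 1/(1−f) ≈ 1.49226.
Loading dose to hit Cmax,ss on first dose: D_load = D_maint·R ≈ 1031 × 1.49226 ≈ 1538.52 mg.

1539 mg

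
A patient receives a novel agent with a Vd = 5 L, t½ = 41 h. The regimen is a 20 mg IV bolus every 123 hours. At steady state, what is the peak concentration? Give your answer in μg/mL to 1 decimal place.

τ = 123 h = 3 half-lives, so f = (1/2)^3 = 0.125.
Accumulation ratio R = 1/(1 − f) = 1/0.875 = 8/7.
Single-dose peak C₀ = D/Vd = 20/5 = 4 μg/mL.
Steady-state peak Cmax,ss = C₀·R = 4 × 8/7 ≈ 4.571 μg/mL.

4.6 μg/mL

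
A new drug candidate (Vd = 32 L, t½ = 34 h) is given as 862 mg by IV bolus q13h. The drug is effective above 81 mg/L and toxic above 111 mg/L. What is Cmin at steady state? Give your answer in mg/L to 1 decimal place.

Over one 13-h interval, 13/34 ≈ 0.38235 half-lives elapse, leaving f ≈ 0.7672 of each dose.
At steady state, accumulation factor R = 1/(1 − e^(−kτ)) ≈ 4.2955.
Single-dose peak C₀ = D/Vd = 862/32 ≈ 26.938 mg/L.
Steady-state peak Cmax,ss = C₀·R ≈ 26.938 × 4.2955 ≈ 115.712 mg/L.
Steady-state trough Cmin,ss = Cmax,ss·f ≈ 115.712 × 0.7672 ≈ 88.774 mg/L.
Trough 88.8 mg/L vs MEC 81 mg/L: adequate.

88.8 mg/L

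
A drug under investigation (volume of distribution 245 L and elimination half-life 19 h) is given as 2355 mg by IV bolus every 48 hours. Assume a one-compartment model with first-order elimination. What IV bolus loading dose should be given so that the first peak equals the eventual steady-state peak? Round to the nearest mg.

f = (1/2)^(48/19) ≈ 0.173581; accumulation ratio R = 1/(1−f) ≈ 1.21004.
Loading dose to hit Cmax,ss on first dose: D_load = D_maint·R ≈ 2355 × 1.21004 ≈ 2849.64 mg.

2850 mg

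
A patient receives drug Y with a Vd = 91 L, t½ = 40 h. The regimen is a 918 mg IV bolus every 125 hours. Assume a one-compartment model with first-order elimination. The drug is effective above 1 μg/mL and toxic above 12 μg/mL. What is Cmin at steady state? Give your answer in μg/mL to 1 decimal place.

1.3 μg/mL

Over one 125-h interval, 125/40 ≈ 3.125 half-lives elapse, leaving f ≈ 0.1146 of each dose.
Accumulation ratio R = 1/(1 − f) ≈ 1/0.8854 ≈ 1.1294.
Each bolus raises the concentration by D/Vd = 918/91 ≈ 10.088 μg/mL.
Steady-state peak Cmax,ss = C₀·R ≈ 10.088 × 1.1294 ≈ 11.393 μg/mL.
Steady-state trough Cmin,ss = Cmax,ss·f ≈ 11.393 × 0.1146 ≈ 1.306 μg/mL.
Trough 1.3 μg/mL vs MEC 1 μg/mL: adequate.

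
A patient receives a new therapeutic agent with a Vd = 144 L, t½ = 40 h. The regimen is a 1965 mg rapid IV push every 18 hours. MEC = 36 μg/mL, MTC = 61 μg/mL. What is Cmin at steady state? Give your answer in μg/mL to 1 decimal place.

37.3 μg/mL

Over one 18-h interval, 18/40 ≈ 0.45 half-lives elapse, leaving f ≈ 0.7320 of each dose.
Single-dose peak C₀ = D/Vd = 1965/144 ≈ 13.646 μg/mL.
Steady-state trough Cmin,ss = C₀·f/(1−f) ≈ 13.646 × 0.7320/0.2680 ≈ 37.272 μg/mL.
Trough 37.3 μg/mL vs MEC 36 μg/mL: adequate.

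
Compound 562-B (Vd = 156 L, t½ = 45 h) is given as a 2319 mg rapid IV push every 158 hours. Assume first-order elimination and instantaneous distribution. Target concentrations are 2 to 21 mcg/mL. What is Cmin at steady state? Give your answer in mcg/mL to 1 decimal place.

Over one 158-h interval, 158/45 ≈ 3.5111 half-lives elapse, leaving f ≈ 0.0877 of each dose.
At steady state, accumulation factor R = 1/(1 − e^(−kτ)) ≈ 1.0961.
Single-dose peak C₀ = D/Vd = 2319/156 ≈ 14.865 mcg/mL.
Steady-state peak Cmax,ss = C₀·R ≈ 14.865 × 1.0961 ≈ 16.294 mcg/mL.
One interval later, Cmin,ss = Cmax,ss·e^(−kτ) ≈ 16.294 × 0.0877 ≈ 1.429 mcg/mL.
Trough 1.4 mcg/mL vs MEC 2 mcg/mL: subtherapeutic.

1.4 mcg/mL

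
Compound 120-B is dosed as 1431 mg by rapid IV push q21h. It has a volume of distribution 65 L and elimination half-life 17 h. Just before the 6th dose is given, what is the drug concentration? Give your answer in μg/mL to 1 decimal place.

16.0 μg/mL

f = (1/2)^(τ/t½) = (1/2)^(21/17) ≈ 0.4248.
C₀ = D/Vd = 1431/65 ≈ 22.015 μg/mL.
Before the 6th dose, 5 doses have been given. Superposition: Cmin = C₀·(f + f² + … + f^5).
≈ 22.015 × (0.4248 + 0.1805 + 0.0767 + 0.0326 + 0.0138) ≈ 22.015 × 0.7284 ≈ 16.036 μg/mL.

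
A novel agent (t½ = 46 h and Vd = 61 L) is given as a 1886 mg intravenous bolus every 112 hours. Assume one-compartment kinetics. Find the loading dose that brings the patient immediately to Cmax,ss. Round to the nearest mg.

f = (1/2)^(112/46) ≈ 0.184951; accumulation ratio R = 1/(1−f) ≈ 1.22692.
Loading dose to hit Cmax,ss on first dose: D_load = D_maint·R ≈ 1886 × 1.22692 ≈ 2313.97 mg.

2314 mg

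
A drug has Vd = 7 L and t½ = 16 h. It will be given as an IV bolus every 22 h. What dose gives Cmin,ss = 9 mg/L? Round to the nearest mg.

τ/t½ = 22/16 ≈ 1.375, so f = (1/2)^(22/16) ≈ 0.385553.
Cmin,ss = (D/Vd)·f/(1−f), so D = Cmin,ss·Vd·(1−f)/f.
D = 9 × 7 × (1−f)/f ≈ 9 × 7 × 1.59368 ≈ 100.40 mg.

100 mg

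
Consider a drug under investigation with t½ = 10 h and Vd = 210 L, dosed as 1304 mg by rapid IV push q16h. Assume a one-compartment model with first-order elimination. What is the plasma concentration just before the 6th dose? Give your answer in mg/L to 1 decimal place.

3.0 mg/L

f = (1/2)^(τ/t½) = (1/2)^(16/10) ≈ 0.3299.
C₀ = D/Vd = 1304/210 ≈ 6.210 mg/L.
Before the 6th dose, 5 doses have been given. Superposition: Cmin = C₀·(f + f² + … + f^5).
≈ 6.210 × (0.3299 + 0.1088 + 0.0359 + 0.0118 + 0.0039) ≈ 6.210 × 0.4903 ≈ 3.045 mg/L.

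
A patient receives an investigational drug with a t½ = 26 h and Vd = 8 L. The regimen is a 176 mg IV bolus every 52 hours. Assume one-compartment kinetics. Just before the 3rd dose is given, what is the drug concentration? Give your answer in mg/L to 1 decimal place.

f = (1/2)^(τ/t½) = (1/2)^(52/26) ≈ 0.2500.
C₀ = D/Vd = 176/8 ≈ 22.000 mg/L.
Before the 3rd dose, 2 doses have been given. Superposition: Cmin = C₀·(f + f²).
≈ 22.000 × (0.2500 + 0.0625) ≈ 22.000 × 0.3125 ≈ 6.875 mg/L.

6.9 mg/L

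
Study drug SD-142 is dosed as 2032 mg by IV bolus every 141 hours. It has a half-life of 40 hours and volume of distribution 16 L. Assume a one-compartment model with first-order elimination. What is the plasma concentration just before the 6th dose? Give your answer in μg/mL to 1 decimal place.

12.1 μg/mL

f = (1/2)^(τ/t½) = (1/2)^(141/40) ≈ 0.0869.
C₀ = D/Vd = 2032/16 ≈ 127.000 μg/mL.
Before the 6th dose, 5 doses have been given. Superposition: Cmin = C₀·(f + f² + … + f^5).
≈ 127.000 × (0.0869 + 0.0076 + 0.0007 + 0.0001 + 0.0000) ≈ 127.000 × 0.0953 ≈ 12.103 μg/mL.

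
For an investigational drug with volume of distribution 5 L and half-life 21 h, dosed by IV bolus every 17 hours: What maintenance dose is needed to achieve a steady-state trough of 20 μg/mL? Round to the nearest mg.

75 mg

τ/t½ = 17/21 ≈ 0.80952, so f = (1/2)^(17/21) ≈ 0.570570.
Cmin,ss = (D/Vd)·f/(1−f), so D = Cmin,ss·Vd·(1−f)/f.
D = 20 × 5 × (1−f)/f ≈ 20 × 5 × 0.75263 ≈ 75.26 mg.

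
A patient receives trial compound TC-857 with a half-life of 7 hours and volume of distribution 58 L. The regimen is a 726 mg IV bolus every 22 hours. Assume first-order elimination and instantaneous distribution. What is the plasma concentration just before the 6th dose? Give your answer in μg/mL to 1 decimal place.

1.6 μg/mL

f = (1/2)^(τ/t½) = (1/2)^(22/7) ≈ 0.1132.
C₀ = D/Vd = 726/58 ≈ 12.517 μg/mL.
Before the 6th dose, 5 doses have been given. Superposition: Cmin = C₀·(f + f² + … + f^5).
≈ 12.517 × (0.1132 + 0.0128 + 0.0015 + 0.0002 + 0.0000) ≈ 12.517 × 0.1277 ≈ 1.598 μg/mL.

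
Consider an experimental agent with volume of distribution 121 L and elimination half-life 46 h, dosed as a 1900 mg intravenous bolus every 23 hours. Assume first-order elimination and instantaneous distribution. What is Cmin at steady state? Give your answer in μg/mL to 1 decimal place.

τ/t½ = 23/46 ≈ 0.5, so fraction remaining f = (1/2)^(23/46) ≈ 0.7071.
Accumulation ratio R = 1/(1 − f) ≈ 1/0.2929 ≈ 3.4141.
Each bolus raises the concentration by D/Vd = 1900/121 ≈ 15.702 μg/mL.
Steady-state peak Cmax,ss = C₀·R ≈ 15.702 × 3.4141 ≈ 53.608 μg/mL.
Steady-state trough Cmin,ss = Cmax,ss·f ≈ 53.608 × 0.7071 ≈ 37.906 μg/mL.

37.9 μg/mL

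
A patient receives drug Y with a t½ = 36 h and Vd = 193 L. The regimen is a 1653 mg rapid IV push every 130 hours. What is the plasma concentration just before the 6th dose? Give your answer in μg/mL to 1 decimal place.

0.8 μg/mL

f = (1/2)^(τ/t½) = (1/2)^(130/36) ≈ 0.0818.
C₀ = D/Vd = 1653/193 ≈ 8.565 μg/mL.
Before the 6th dose, 5 doses have been given. Superposition: Cmin = C₀·(f + f² + … + f^5).
≈ 8.565 × (0.0818 + 0.0067 + 0.0005 + 0.0000 + 0.0000) ≈ 8.565 × 0.0890 ≈ 0.762 μg/mL.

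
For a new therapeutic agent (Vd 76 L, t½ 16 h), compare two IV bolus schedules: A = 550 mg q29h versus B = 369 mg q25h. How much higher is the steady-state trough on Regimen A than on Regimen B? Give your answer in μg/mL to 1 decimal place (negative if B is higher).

Regimen A: f = (1/2)^(29/16) ≈ 0.2847; Cmin,ss = (550/76)·f/(1−f) ≈ 2.880 μg/mL.
Regimen B: f = (1/2)^(25/16) ≈ 0.3386; Cmin,ss = (369/76)·f/(1−f) ≈ 2.486 μg/mL.
Difference ≈ 2.880 − 2.486 ≈ 0.394 μg/mL.

0.4 μg/mL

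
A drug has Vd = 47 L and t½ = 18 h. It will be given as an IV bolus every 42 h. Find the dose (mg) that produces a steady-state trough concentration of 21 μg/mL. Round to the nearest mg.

τ/t½ = 42/18 ≈ 2.3333, so f = (1/2)^(42/18) ≈ 0.198425.
Cmin,ss = (D/Vd)·f/(1−f), so D = Cmin,ss·Vd·(1−f)/f.
D = 21 × 47 × (1−f)/f ≈ 21 × 47 × 4.03969 ≈ 3987.17 mg.

3987 mg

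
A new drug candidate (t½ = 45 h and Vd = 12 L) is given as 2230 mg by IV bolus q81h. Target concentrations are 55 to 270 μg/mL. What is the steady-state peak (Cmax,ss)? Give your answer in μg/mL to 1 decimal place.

k = ln2/t½ = ln2/45 ≈ 0.015403 h⁻¹; fraction remaining f = e^(−kτ) = e^(−0.015403×81) ≈ 0.2872.
Accumulation ratio R = 1/(1 − f) ≈ 1/0.7128 ≈ 1.4029.
Single-dose peak C₀ = D/Vd = 2230/12 ≈ 185.833 μg/mL.
Steady-state peak Cmax,ss = C₀·R ≈ 185.833 × 1.4029 ≈ 260.705 μg/mL.
Peak 260.7 μg/mL vs MTC 270 μg/mL: below toxic threshold.

260.7 μg/mL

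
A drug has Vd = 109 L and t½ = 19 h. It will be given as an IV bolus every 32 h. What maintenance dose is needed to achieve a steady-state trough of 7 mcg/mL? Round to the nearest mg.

1689 mg

τ/t½ = 32/19 ≈ 1.6842, so f = (1/2)^(32/19) ≈ 0.311173.
Cmin,ss = (D/Vd)·f/(1−f), so D = Cmin,ss·Vd·(1−f)/f.
D = 7 × 109 × (1−f)/f ≈ 7 × 109 × 2.21365 ≈ 1689.01 mg.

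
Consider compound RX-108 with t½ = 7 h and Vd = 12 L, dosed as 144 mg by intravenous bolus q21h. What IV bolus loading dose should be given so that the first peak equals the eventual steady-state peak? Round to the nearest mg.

f = (1/2)^(21/7) ≈ 0.125000; accumulation ratio R = 1/(1−f) ≈ 1.14286.
Loading dose to hit Cmax,ss on first dose: D_load = D_maint·R ≈ 144 × 1.14286 ≈ 164.57 mg.

165 mg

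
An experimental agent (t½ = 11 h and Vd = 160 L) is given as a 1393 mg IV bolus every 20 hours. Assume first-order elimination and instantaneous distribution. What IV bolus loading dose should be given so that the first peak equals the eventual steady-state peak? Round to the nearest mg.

f = (1/2)^(20/11) ≈ 0.283578; accumulation ratio R = 1/(1−f) ≈ 1.39583.
Loading dose to hit Cmax,ss on first dose: D_load = D_maint·R ≈ 1393 × 1.39583 ≈ 1944.39 mg.

1944 mg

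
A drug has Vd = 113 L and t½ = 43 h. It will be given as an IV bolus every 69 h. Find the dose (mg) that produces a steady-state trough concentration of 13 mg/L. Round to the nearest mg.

τ/t½ = 69/43 ≈ 1.6047, so f = (1/2)^(69/43) ≈ 0.328815.
Cmin,ss = (D/Vd)·f/(1−f), so D = Cmin,ss·Vd·(1−f)/f.
D = 13 × 113 × (1−f)/f ≈ 13 × 113 × 2.04122 ≈ 2998.55 mg.

2999 mg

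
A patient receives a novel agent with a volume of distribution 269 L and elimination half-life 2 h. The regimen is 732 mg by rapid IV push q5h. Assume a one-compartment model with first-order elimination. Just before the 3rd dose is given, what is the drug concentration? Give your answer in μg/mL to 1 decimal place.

0.6 μg/mL

f = (1/2)^(τ/t½) = (1/2)^(5/2) ≈ 0.1768.
C₀ = D/Vd = 732/269 ≈ 2.721 μg/mL.
Before the 3rd dose, 2 doses have been given. Superposition: Cmin = C₀·(f + f²).
≈ 2.721 × (0.1768 + 0.0313) ≈ 2.721 × 0.2081 ≈ 0.566 μg/mL.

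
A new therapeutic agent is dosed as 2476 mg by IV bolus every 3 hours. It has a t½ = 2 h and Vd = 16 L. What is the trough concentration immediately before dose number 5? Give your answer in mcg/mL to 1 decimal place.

f = (1/2)^(τ/t½) = (1/2)^(3/2) ≈ 0.3536.
C₀ = D/Vd = 2476/16 ≈ 154.750 mcg/mL.
Before the 5th dose, 4 doses have been given. Superposition: Cmin = C₀·(f + f² + … + f^4).
≈ 154.750 × (0.3536 + 0.1250 + 0.0442 + 0.0156) ≈ 154.750 × 0.5384 ≈ 83.317 mcg/mL.

83.3 mcg/mL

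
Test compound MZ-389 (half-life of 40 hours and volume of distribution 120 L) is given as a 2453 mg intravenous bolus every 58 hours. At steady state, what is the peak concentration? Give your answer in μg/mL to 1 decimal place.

τ/t½ = 58/40 ≈ 1.45, so fraction remaining f = (1/2)^(58/40) ≈ 0.3660.
At steady state, accumulation factor R = 1/(1 − e^(−kτ)) ≈ 1.5773.
Single-dose peak C₀ = D/Vd = 2453/120 ≈ 20.442 μg/mL.
Steady-state peak Cmax,ss = C₀·R ≈ 20.442 × 1.5773 ≈ 32.243 μg/mL.

32.2 μg/mL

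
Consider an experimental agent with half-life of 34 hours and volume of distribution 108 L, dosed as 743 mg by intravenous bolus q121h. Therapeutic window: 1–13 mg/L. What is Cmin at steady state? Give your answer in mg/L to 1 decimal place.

0.6 mg/L

τ/t½ = 121/34 ≈ 3.5588, so fraction remaining f = (1/2)^(121/34) ≈ 0.0849.
Single-dose peak C₀ = D/Vd = 743/108 ≈ 6.880 mg/L.
Steady-state trough Cmin,ss = C₀·f/(1−f) ≈ 6.880 × 0.0849/0.9151 ≈ 0.638 mg/L.
Trough 0.6 mg/L vs MEC 1 mg/L: subtherapeutic.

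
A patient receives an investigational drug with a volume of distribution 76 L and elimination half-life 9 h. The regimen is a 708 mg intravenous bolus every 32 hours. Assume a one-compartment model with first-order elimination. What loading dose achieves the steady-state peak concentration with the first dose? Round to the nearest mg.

774 mg

f = (1/2)^(32/9) ≈ 0.085049; accumulation ratio R = 1/(1−f) ≈ 1.09295.
Loading dose to hit Cmax,ss on first dose: D_load = D_maint·R ≈ 708 × 1.09295 ≈ 773.81 mg.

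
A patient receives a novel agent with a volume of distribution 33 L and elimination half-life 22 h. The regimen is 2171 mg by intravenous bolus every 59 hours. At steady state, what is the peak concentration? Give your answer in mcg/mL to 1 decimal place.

τ/t½ = 59/22 ≈ 2.6818, so fraction remaining f = (1/2)^(59/22) ≈ 0.1558.
At steady state, accumulation factor R = 1/(1 − e^(−kτ)) ≈ 1.1846.
Single-dose peak C₀ = D/Vd = 2171/33 ≈ 65.788 mcg/mL.
Steady-state peak Cmax,ss = C₀·R ≈ 65.788 × 1.1846 ≈ 77.932 mcg/mL.

77.9 mcg/mL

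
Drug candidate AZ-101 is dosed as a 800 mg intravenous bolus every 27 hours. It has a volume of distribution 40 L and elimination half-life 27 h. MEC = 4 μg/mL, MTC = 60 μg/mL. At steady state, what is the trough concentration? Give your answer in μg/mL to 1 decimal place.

20.0 μg/mL

τ = 27 h = 1 half-life, so f = (1/2)^1 = 0.5.
At steady state, R = 1/(1 − 0.5) = 2/1.
Single-dose peak C₀ = D/Vd = 800/40 = 20 μg/mL.
Steady-state peak Cmax,ss = C₀·R = 20 × 2/1 ≈ 40.000 μg/mL.
Steady-state trough Cmin,ss = Cmax,ss·f ≈ 40.000 × 0.5 ≈ 20.000 μg/mL.
Trough 20.0 μg/mL vs MEC 4 μg/mL: adequate.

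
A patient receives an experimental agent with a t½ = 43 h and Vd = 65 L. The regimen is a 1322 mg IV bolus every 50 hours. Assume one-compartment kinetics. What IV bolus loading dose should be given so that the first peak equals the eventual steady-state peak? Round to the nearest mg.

f = (1/2)^(50/43) ≈ 0.446648; accumulation ratio R = 1/(1−f) ≈ 1.80717.
Loading dose to hit Cmax,ss on first dose: D_load = D_maint·R ≈ 1322 × 1.80717 ≈ 2389.08 mg.

2389 mg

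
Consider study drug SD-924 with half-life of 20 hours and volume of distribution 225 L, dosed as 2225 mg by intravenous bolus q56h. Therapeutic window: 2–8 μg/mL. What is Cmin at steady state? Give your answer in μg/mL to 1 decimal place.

1.7 μg/mL

Over one 56-h interval, 56/20 ≈ 2.8 half-lives elapse, leaving f ≈ 0.1436 of each dose.
Single-dose peak C₀ = D/Vd = 2225/225 ≈ 9.889 μg/mL.
Steady-state trough Cmin,ss = C₀·f/(1−f) ≈ 9.889 × 0.1436/0.8564 ≈ 1.658 μg/mL.
Trough 1.7 μg/mL vs MEC 2 μg/mL: subtherapeutic.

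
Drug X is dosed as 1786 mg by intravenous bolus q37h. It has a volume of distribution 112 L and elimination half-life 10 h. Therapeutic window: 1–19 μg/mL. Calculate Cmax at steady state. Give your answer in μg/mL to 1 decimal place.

τ/t½ = 37/10 ≈ 3.7, so fraction remaining f = (1/2)^(37/10) ≈ 0.0769.
Accumulation ratio R = 1/(1 − f) ≈ 1/0.9231 ≈ 1.0833.
Each bolus raises the concentration by D/Vd = 1786/112 ≈ 15.946 μg/mL.
Steady-state peak Cmax,ss = C₀·R ≈ 15.946 × 1.0833 ≈ 17.274 μg/mL.
Peak 17.3 μg/mL vs MTC 19 μg/mL: below toxic threshold.

17.3 μg/mL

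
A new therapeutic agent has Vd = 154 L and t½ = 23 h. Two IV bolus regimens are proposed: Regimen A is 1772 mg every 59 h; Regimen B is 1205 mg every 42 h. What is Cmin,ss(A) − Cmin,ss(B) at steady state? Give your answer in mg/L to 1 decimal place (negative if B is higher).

Regimen A: f = (1/2)^(59/23) ≈ 0.1690; Cmin,ss = (1772/154)·f/(1−f) ≈ 2.340 mg/L.
Regimen B: f = (1/2)^(42/23) ≈ 0.2820; Cmin,ss = (1205/154)·f/(1−f) ≈ 3.073 mg/L.
Difference ≈ 2.340 − 3.073 ≈ -0.733 mg/L.

-0.7 mg/L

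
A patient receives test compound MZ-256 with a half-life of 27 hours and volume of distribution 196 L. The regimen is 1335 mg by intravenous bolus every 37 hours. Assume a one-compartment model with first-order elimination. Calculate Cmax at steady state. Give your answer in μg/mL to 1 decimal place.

11.1 μg/mL

Over one 37-h interval, 37/27 ≈ 1.3704 half-lives elapse, leaving f ≈ 0.3868 of each dose.
Accumulation ratio R = 1/(1 − f) ≈ 1/0.6132 ≈ 1.6308.
Single-dose peak C₀ = D/Vd = 1335/196 ≈ 6.811 μg/mL.
Cmax,ss = C₀/(1 − f) ≈ 6.811/0.6132 ≈ 11.107 μg/mL.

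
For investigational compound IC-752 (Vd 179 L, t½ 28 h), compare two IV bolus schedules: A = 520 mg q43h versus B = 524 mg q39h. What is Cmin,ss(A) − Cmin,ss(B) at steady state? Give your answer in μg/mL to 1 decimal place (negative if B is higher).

Regimen A: f = (1/2)^(43/28) ≈ 0.3449; Cmin,ss = (520/179)·f/(1−f) ≈ 1.529 μg/mL.
Regimen B: f = (1/2)^(39/28) ≈ 0.3808; Cmin,ss = (524/179)·f/(1−f) ≈ 1.800 μg/mL.
Difference ≈ 1.529 − 1.800 ≈ -0.271 μg/mL.

-0.3 μg/mL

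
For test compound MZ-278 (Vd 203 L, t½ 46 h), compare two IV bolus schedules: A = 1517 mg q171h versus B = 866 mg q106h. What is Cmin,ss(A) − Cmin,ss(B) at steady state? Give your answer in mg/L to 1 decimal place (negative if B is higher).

Regimen A: f = (1/2)^(171/46) ≈ 0.0760; Cmin,ss = (1517/203)·f/(1−f) ≈ 0.615 mg/L.
Regimen B: f = (1/2)^(106/46) ≈ 0.2025; Cmin,ss = (866/203)·f/(1−f) ≈ 1.083 mg/L.
Difference ≈ 0.615 − 1.083 ≈ -0.468 mg/L.

-0.5 mg/L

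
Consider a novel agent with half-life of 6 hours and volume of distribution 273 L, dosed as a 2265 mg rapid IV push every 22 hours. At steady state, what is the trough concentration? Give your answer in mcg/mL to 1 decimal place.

0.7 mcg/mL

Over one 22-h interval, 22/6 ≈ 3.6667 half-lives elapse, leaving f ≈ 0.0787 of each dose.
Single-dose peak C₀ = D/Vd = 2265/273 ≈ 8.297 mcg/mL.
Steady-state trough Cmin,ss = C₀·f/(1−f) ≈ 8.297 × 0.0787/0.9213 ≈ 0.709 mcg/mL.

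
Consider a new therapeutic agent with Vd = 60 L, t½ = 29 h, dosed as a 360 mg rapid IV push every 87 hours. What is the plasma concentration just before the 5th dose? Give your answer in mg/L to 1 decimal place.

0.9 mg/L

f = (1/2)^(τ/t½) = (1/2)^(87/29) ≈ 0.1250.
C₀ = D/Vd = 360/60 ≈ 6.000 mg/L.
Before the 5th dose, 4 doses have been given. Superposition: Cmin = C₀·(f + f² + … + f^4).
≈ 6.000 × (0.1250 + 0.0156 + 0.0020 + 0.0002) ≈ 6.000 × 0.1428 ≈ 0.857 mg/L.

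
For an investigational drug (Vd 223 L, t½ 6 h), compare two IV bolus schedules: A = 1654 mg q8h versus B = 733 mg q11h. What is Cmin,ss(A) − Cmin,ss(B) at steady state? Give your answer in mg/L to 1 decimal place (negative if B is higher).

Regimen A: f = (1/2)^(8/6) ≈ 0.3969; Cmin,ss = (1654/223)·f/(1−f) ≈ 4.881 mg/L.
Regimen B: f = (1/2)^(11/6) ≈ 0.2806; Cmin,ss = (733/223)·f/(1−f) ≈ 1.282 mg/L.
Difference ≈ 4.881 − 1.282 ≈ 3.599 mg/L.

3.6 mg/L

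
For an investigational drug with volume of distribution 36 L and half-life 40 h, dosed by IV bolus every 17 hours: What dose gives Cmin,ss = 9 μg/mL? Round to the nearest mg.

111 mg

τ/t½ = 17/40 ≈ 0.425, so f = (1/2)^(17/40) ≈ 0.744839.
Cmin,ss = (D/Vd)·f/(1−f), so D = Cmin,ss·Vd·(1−f)/f.
D = 9 × 36 × (1−f)/f ≈ 9 × 36 × 0.34257 ≈ 110.99 mg.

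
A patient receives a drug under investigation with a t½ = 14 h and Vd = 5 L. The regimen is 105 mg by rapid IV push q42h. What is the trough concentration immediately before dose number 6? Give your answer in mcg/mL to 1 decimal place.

f = (1/2)^(τ/t½) = (1/2)^(42/14) ≈ 0.1250.
C₀ = D/Vd = 105/5 ≈ 21.000 mcg/mL.
Before the 6th dose, 5 doses have been given. Superposition: Cmin = C₀·(f + f² + … + f^5).
≈ 21.000 × (0.1250 + 0.0156 + 0.0020 + 0.0002 + 0.0000) ≈ 21.000 × 0.1428 ≈ 2.999 mcg/mL.

3.0 mcg/mL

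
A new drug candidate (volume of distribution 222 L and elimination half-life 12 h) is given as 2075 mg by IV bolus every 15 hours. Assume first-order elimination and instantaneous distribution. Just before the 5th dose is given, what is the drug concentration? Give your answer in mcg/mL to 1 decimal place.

f = (1/2)^(τ/t½) = (1/2)^(15/12) ≈ 0.4204.
C₀ = D/Vd = 2075/222 ≈ 9.347 mcg/mL.
Before the 5th dose, 4 doses have been given. Superposition: Cmin = C₀·(f + f² + … + f^4).
≈ 9.347 × (0.4204 + 0.1767 + 0.0743 + 0.0312) ≈ 9.347 × 0.7026 ≈ 6.567 mcg/mL.

6.6 mcg/mL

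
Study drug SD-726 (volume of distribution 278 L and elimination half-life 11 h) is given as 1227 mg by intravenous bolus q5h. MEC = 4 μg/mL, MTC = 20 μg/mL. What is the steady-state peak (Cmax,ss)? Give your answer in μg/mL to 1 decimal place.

16.3 μg/mL

Over one 5-h interval, 5/11 ≈ 0.45455 half-lives elapse, leaving f ≈ 0.7297 of each dose.
Accumulation ratio R = 1/(1 − f) ≈ 1/0.2703 ≈ 3.6996.
Single-dose peak C₀ = D/Vd = 1227/278 ≈ 4.414 μg/mL.
Cmax,ss = C₀/(1 − f) ≈ 4.414/0.2703 ≈ 16.330 μg/mL.
Peak 16.3 μg/mL vs MTC 20 μg/mL: below toxic threshold.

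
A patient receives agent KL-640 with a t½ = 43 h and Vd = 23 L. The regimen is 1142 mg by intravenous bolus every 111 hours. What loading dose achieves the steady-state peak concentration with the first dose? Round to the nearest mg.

1371 mg

f = (1/2)^(111/43) ≈ 0.167079; accumulation ratio R = 1/(1−f) ≈ 1.20059.
Loading dose to hit Cmax,ss on first dose: D_load = D_maint·R ≈ 1142 × 1.20059 ≈ 1371.07 mg.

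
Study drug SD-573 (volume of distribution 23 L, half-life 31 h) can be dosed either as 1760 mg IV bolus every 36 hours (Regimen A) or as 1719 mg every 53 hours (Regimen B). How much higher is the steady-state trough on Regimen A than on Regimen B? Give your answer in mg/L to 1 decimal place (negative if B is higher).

29.0 mg/L

Regimen A: f = (1/2)^(36/31) ≈ 0.4471; Cmin,ss = (1760/23)·f/(1−f) ≈ 61.879 mg/L.
Regimen B: f = (1/2)^(53/31) ≈ 0.3057; Cmin,ss = (1719/23)·f/(1−f) ≈ 32.908 mg/L.
Difference ≈ 61.879 − 32.908 ≈ 28.971 mg/L.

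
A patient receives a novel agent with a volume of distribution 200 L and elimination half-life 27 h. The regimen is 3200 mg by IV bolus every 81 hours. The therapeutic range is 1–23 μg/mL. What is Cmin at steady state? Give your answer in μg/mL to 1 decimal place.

The dosing interval is 3 half-lives, so f = 2^(−3) = 0.125.
Accumulation ratio R = 1/(1 − f) = 1/0.875 = 8/7.
Single-dose peak C₀ = D/Vd = 3200/200 = 16 μg/mL.
Steady-state peak Cmax,ss = C₀·R = 16 × 8/7 ≈ 18.286 μg/mL.
Steady-state trough Cmin,ss = Cmax,ss·f ≈ 18.286 × 0.125 ≈ 2.286 μg/mL.
Trough 2.3 μg/mL vs MEC 1 μg/mL: adequate.

2.3 μg/mL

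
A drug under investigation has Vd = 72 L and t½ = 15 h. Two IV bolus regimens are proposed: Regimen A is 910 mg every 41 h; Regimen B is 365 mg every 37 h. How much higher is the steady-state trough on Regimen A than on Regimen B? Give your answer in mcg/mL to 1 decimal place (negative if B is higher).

1.1 mcg/mL

Regimen A: f = (1/2)^(41/15) ≈ 0.1504; Cmin,ss = (910/72)·f/(1−f) ≈ 2.237 mcg/mL.
Regimen B: f = (1/2)^(37/15) ≈ 0.1809; Cmin,ss = (365/72)·f/(1−f) ≈ 1.120 mcg/mL.
Difference ≈ 2.237 − 1.120 ≈ 1.117 mcg/mL.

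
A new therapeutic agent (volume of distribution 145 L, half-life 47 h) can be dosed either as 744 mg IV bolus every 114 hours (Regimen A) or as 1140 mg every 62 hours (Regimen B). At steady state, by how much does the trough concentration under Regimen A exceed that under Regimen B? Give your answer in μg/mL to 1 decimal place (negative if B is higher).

-4.1 μg/mL

Regimen A: f = (1/2)^(114/47) ≈ 0.1861; Cmin,ss = (744/145)·f/(1−f) ≈ 1.173 μg/mL.
Regimen B: f = (1/2)^(62/47) ≈ 0.4008; Cmin,ss = (1140/145)·f/(1−f) ≈ 5.259 μg/mL.
Difference ≈ 1.173 − 5.259 ≈ -4.086 μg/mL.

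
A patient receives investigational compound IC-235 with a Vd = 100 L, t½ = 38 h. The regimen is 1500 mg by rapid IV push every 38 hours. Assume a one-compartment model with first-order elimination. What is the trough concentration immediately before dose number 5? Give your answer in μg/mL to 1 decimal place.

f = (1/2)^(τ/t½) = (1/2)^(38/38) ≈ 0.5000.
C₀ = D/Vd = 1500/100 ≈ 15.000 μg/mL.
Before the 5th dose, 4 doses have been given. Superposition: Cmin = C₀·(f + f² + … + f^4).
≈ 15.000 × (0.5000 + 0.2500 + 0.1250 + 0.0625) ≈ 15.000 × 0.9375 ≈ 14.062 μg/mL.

14.1 μg/mL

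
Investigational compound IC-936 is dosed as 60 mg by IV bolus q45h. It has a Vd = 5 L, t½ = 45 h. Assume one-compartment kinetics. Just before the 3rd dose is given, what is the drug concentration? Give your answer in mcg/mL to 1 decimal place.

9.0 mcg/mL

f = (1/2)^(τ/t½) = (1/2)^(45/45) ≈ 0.5000.
C₀ = D/Vd = 60/5 ≈ 12.000 mcg/mL.
Before the 3rd dose, 2 doses have been given. Superposition: Cmin = C₀·(f + f²).
≈ 12.000 × (0.5000 + 0.2500) ≈ 12.000 × 0.7500 ≈ 9.000 mcg/mL.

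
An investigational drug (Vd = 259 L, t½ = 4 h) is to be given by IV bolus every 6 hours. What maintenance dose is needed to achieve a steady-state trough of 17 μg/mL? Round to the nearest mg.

τ/t½ = 6/4 ≈ 1.5, so f = (1/2)^(6/4) ≈ 0.353553.
Cmin,ss = (D/Vd)·f/(1−f), so D = Cmin,ss·Vd·(1−f)/f.
D = 17 × 259 × (1−f)/f ≈ 17 × 259 × 1.82843 ≈ 8050.58 mg.

8051 mg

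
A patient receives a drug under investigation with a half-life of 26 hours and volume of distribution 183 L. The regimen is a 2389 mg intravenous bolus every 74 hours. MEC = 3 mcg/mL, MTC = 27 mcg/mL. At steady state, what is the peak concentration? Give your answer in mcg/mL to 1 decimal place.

15.2 mcg/mL

τ/t½ = 74/26 ≈ 2.8462, so fraction remaining f = (1/2)^(74/26) ≈ 0.1391.
Accumulation ratio R = 1/(1 − f) ≈ 1/0.8609 ≈ 1.1616.
Single-dose peak C₀ = D/Vd = 2389/183 ≈ 13.055 mcg/mL.
Cmax,ss = C₀/(1 − f) ≈ 13.055/0.8609 ≈ 15.164 mcg/mL.
Peak 15.2 mcg/mL vs MTC 27 mcg/mL: below toxic threshold.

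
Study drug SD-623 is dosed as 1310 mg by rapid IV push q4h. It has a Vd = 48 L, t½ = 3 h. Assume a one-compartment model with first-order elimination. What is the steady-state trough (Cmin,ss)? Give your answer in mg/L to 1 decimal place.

18.0 mg/L

k = ln2/t½ = ln2/3 ≈ 0.231049 h⁻¹; fraction remaining f = e^(−kτ) = e^(−0.231049×4) ≈ 0.3969.
Accumulation ratio R = 1/(1 − f) ≈ 1/0.6031 ≈ 1.6581.
Single-dose peak C₀ = D/Vd = 1310/48 ≈ 27.292 mg/L.
Cmax,ss = C₀/(1 − f) ≈ 27.292/0.6031 ≈ 45.253 mg/L.
Steady-state trough Cmin,ss = Cmax,ss·f ≈ 45.253 × 0.3969 ≈ 17.961 mg/L.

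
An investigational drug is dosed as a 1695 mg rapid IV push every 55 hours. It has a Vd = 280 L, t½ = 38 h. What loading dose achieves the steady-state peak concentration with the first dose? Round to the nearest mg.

f = (1/2)^(55/38) ≈ 0.366690; accumulation ratio R = 1/(1−f) ≈ 1.57901.
Loading dose to hit Cmax,ss on first dose: D_load = D_maint·R ≈ 1695 × 1.57901 ≈ 2676.42 mg.

2676 mg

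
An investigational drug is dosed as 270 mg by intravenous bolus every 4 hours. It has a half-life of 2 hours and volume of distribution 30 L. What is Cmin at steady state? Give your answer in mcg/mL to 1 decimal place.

The dosing interval is 2 half-lives, so f = 2^(−2) = 0.25.
Accumulation ratio R = 1/(1 − f) = 1/0.75 = 4/3.
Single-dose peak C₀ = D/Vd = 270/30 = 9 mcg/mL.
Steady-state peak Cmax,ss = C₀·R = 9 × 4/3 ≈ 12.000 mcg/mL.
Steady-state trough Cmin,ss = Cmax,ss·f ≈ 12.000 × 0.25 ≈ 3.000 mcg/mL.

3.0 mcg/mL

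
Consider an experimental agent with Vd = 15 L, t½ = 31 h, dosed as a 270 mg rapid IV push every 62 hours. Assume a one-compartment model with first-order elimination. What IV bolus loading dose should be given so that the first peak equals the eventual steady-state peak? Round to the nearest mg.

360 mg

f = (1/2)^(62/31) ≈ 0.250000; accumulation ratio R = 1/(1−f) ≈ 1.33333.
Loading dose to hit Cmax,ss on first dose: D_load = D_maint·R ≈ 270 × 1.33333 ≈ 360.00 mg.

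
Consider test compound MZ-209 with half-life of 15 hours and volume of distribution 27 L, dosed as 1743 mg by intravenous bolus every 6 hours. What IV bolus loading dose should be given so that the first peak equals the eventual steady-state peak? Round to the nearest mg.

f = (1/2)^(6/15) ≈ 0.757858; accumulation ratio R = 1/(1−f) ≈ 4.12981.
Loading dose to hit Cmax,ss on first dose: D_load = D_maint·R ≈ 1743 × 4.12981 ≈ 7198.26 mg.

7198 mg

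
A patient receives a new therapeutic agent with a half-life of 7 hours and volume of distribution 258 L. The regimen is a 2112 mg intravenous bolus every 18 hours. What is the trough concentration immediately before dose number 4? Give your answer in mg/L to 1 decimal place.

f = (1/2)^(τ/t½) = (1/2)^(18/7) ≈ 0.1682.
C₀ = D/Vd = 2112/258 ≈ 8.186 mg/L.
Before the 4th dose, 3 doses have been given. Superposition: Cmin = C₀·(f + f² + … + f^3).
≈ 8.186 × (0.1682 + 0.0283 + 0.0048) ≈ 8.186 × 0.2013 ≈ 1.648 mg/L.

1.6 mg/L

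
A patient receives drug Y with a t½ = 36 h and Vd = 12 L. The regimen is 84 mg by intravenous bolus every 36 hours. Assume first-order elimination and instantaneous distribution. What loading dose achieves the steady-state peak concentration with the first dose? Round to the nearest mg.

f = (1/2)^(36/36) ≈ 0.500000; accumulation ratio R = 1/(1−f) ≈ 2.00000.
Loading dose to hit Cmax,ss on first dose: D_load = D_maint·R ≈ 84 × 2.00000 ≈ 168.00 mg.

168 mg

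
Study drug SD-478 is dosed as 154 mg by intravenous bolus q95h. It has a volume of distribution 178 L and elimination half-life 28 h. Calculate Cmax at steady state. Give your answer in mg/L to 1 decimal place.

k = ln2/t½ = ln2/28 ≈ 0.024755 h⁻¹; fraction remaining f = e^(−kτ) = e^(−0.024755×95) ≈ 0.0952.
Accumulation ratio R = 1/(1 − f) ≈ 1/0.9048 ≈ 1.1052.
Each bolus raises the concentration by D/Vd = 154/178 ≈ 0.865 mg/L.
Cmax,ss = C₀/(1 − f) ≈ 0.865/0.9048 ≈ 0.956 mg/L.

1.0 mg/L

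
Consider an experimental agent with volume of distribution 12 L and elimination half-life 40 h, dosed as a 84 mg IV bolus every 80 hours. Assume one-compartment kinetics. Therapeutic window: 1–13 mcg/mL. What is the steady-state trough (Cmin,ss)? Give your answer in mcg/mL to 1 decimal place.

τ = 80 h = 2 half-lives, so f = (1/2)^2 = 0.25.
At steady state, R = 1/(1 − 0.25) = 4/3.
Single-dose peak C₀ = D/Vd = 84/12 = 7 mcg/mL.
Steady-state peak Cmax,ss = C₀·R = 7 × 4/3 ≈ 9.333 mcg/mL.
Steady-state trough Cmin,ss = Cmax,ss·f ≈ 9.333 × 0.25 ≈ 2.333 mcg/mL.
Trough 2.3 mcg/mL vs MEC 1 mcg/mL: adequate.

2.3 mcg/mL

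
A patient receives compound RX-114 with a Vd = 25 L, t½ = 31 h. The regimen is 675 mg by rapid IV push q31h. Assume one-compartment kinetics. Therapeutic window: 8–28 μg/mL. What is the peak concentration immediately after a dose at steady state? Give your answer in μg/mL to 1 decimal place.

The dosing interval is 1 half-life, so f = 2^(−1) = 0.5.
At steady state, R = 1/(1 − 0.5) = 2/1.
Single-dose peak C₀ = D/Vd = 675/25 = 27 μg/mL.
Steady-state peak Cmax,ss = C₀·R = 27 × 2/1 ≈ 54.000 μg/mL.
Peak 54.0 μg/mL vs MTC 28 μg/mL: exceeds toxic threshold.

54.0 μg/mL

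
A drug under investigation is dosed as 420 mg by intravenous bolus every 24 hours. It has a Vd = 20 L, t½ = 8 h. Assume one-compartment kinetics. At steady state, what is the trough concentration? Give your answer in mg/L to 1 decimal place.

3.0 mg/L

The dosing interval is 3 half-lives, so f = 2^(−3) = 0.125.
Accumulation ratio R = 1/(1 − f) = 1/0.875 = 8/7.
Single-dose peak C₀ = D/Vd = 420/20 = 21 mg/L.
Steady-state peak Cmax,ss = C₀·R = 21 × 8/7 ≈ 24.000 mg/L.
Steady-state trough Cmin,ss = Cmax,ss·f ≈ 24.000 × 0.125 ≈ 3.000 mg/L.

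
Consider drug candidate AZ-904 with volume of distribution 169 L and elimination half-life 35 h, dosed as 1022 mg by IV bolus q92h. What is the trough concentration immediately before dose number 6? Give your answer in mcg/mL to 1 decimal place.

f = (1/2)^(τ/t½) = (1/2)^(92/35) ≈ 0.1617.
C₀ = D/Vd = 1022/169 ≈ 6.047 mcg/mL.
Before the 6th dose, 5 doses have been given. Superposition: Cmin = C₀·(f + f² + … + f^5).
≈ 6.047 × (0.1617 + 0.0261 + 0.0042 + 0.0007 + 0.0001) ≈ 6.047 × 0.1928 ≈ 1.166 mcg/mL.

1.2 mcg/mL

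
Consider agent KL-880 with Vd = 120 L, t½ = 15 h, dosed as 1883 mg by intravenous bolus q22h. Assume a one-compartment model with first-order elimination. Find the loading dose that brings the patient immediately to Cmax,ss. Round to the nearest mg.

f = (1/2)^(22/15) ≈ 0.361817; accumulation ratio R = 1/(1−f) ≈ 1.56695.
Loading dose to hit Cmax,ss on first dose: D_load = D_maint·R ≈ 1883 × 1.56695 ≈ 2950.57 mg.

2951 mg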